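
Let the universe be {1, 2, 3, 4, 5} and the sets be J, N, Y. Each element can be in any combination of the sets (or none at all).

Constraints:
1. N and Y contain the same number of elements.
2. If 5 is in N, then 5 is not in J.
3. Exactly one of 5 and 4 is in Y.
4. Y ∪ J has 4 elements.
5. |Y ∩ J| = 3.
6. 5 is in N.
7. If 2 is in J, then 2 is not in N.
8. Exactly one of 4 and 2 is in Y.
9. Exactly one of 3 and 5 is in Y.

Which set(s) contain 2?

2: J

From (6): 5 ∈ N.
(2): 5 ∉ J.
Suppose 2 ∉ J: no assignment then satisfies all the clues, so 2 ∈ J.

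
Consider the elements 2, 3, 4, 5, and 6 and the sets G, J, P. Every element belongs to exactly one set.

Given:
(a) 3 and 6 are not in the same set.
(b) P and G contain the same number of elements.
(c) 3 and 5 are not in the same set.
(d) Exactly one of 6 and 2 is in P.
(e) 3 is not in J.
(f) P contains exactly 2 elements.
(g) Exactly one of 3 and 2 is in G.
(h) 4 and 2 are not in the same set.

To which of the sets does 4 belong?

4: G

From (e): 3 ∉ J.
Suppose 4 ∉ G: no assignment then satisfies all the clues, so 4 ∈ G.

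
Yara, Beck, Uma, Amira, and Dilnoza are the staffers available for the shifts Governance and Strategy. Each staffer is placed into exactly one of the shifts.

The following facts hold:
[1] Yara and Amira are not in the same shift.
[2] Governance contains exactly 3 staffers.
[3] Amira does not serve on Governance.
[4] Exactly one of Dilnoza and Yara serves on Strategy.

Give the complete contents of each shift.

From (3): Amira ∉ Governance.
Only one shift left: Amira ∈ Strategy.
(1): Yara ∉ Strategy.
(4) (exactly one): Dilnoza ∈ Strategy.
Only one shift left: Yara ∈ Governance.
(2): only 3 candidates remain for Governance, so all are in.

Governance = {Beck, Uma, Yara}; Strategy = {Amira, Dilnoza}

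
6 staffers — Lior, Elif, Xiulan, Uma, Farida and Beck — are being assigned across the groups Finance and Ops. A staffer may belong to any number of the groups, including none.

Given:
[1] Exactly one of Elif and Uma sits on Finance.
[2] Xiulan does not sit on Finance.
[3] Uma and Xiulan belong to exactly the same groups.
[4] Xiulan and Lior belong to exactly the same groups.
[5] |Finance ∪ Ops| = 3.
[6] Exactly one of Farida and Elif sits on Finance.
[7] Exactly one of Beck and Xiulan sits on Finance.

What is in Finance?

From (2): Xiulan ∉ Finance.
(3): Uma matches Xiulan: Uma ∉ Finance.
(4): Lior matches Xiulan: Lior ∉ Finance.
(7) (exactly one): Beck ∈ Finance.
(1) (exactly one): Elif ∈ Finance.
(6) (exactly one): Farida ∉ Finance.

Finance = {Beck, Elif}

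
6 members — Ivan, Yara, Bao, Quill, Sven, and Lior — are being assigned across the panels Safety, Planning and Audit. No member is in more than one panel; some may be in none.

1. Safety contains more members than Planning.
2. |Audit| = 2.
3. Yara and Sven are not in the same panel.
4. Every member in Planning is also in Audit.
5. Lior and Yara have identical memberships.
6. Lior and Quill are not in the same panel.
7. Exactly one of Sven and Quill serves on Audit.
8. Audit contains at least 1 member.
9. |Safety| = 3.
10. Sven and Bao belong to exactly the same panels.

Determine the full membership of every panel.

Safety = {Ivan, Lior, Yara}; Planning = {}; Audit = {Bao, Sven}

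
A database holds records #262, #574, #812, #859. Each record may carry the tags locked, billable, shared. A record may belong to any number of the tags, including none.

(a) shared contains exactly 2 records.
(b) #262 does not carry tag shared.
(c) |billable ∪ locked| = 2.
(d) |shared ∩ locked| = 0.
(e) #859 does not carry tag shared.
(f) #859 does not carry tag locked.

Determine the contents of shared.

shared = {#574, #812}

From (b): #262 ∉ shared.
From (e): #859 ∉ shared.
From (f): #859 ∉ locked.
(a): only 2 candidates remain for shared, so all are in.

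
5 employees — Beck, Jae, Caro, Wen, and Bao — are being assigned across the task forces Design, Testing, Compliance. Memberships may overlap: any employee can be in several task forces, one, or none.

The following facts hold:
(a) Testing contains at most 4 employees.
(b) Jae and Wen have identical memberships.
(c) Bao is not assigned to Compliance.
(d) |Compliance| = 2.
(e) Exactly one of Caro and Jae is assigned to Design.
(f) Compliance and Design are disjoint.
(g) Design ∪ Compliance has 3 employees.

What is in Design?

From (c): Bao ∉ Compliance.
Suppose Beck ∈ Design: no assignment then satisfies all the clues, so Beck ∉ Design.

Design = {Caro}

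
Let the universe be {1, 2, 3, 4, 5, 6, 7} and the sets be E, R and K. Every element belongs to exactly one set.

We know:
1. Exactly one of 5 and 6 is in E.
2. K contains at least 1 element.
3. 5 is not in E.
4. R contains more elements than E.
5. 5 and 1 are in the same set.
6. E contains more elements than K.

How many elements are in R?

4

From (3): 5 ∉ E.
(1) (exactly one): 6 ∈ E.
(5): 1 matches 5: 1 ∉ E.
Suppose 1 ∉ R: no assignment then satisfies all the clues, so 1 ∈ R.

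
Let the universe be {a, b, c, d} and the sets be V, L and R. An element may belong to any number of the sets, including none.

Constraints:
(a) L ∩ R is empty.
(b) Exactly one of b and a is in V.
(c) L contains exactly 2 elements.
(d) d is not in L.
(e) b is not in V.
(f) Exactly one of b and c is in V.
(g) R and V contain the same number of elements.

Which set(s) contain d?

d: R

From (d): d ∉ L.
From (e): b ∉ V.
(b) (exactly one): a ∈ V.
(f) (exactly one): c ∈ V.
Suppose d ∈ V: no assignment then satisfies all the clues, so d ∉ V.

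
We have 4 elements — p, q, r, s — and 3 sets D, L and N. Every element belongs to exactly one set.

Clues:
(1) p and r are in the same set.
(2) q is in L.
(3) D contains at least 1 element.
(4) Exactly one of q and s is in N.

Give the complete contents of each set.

D = {p, r}; L = {q}; N = {s}

From (2): q ∈ L.
(4) (exactly one): s ∈ N.
Suppose p ∉ D: no assignment then satisfies all the clues, so p ∈ D.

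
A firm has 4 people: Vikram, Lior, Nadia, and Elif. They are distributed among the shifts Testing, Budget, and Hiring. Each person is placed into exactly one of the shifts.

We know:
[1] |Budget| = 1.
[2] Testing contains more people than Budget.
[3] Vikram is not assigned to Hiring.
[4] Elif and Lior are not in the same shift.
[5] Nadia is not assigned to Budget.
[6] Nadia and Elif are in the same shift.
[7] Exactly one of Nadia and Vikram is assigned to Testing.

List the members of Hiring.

Hiring = {Lior}

From (3): Vikram ∉ Hiring.
From (5): Nadia ∉ Budget.
(6): Elif matches Nadia: Elif ∉ Budget.
Suppose Lior ∉ Hiring: no assignment then satisfies all the clues, so Lior ∈ Hiring.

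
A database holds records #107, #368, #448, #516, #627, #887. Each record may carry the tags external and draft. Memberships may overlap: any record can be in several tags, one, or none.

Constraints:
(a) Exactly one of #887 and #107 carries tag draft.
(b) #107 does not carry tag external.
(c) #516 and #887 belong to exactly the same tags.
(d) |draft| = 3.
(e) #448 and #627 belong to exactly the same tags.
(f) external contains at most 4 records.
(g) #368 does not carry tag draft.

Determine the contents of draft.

draft = {#107, #448, #627}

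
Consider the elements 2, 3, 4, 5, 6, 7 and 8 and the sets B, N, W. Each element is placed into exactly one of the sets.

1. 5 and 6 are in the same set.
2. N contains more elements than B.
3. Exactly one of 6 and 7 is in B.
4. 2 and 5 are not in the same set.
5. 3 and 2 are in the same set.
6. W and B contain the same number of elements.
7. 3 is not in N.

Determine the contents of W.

W = {2, 3}

From (7): 3 ∉ N.
(5): 2 matches 3: 2 ∉ N.
Suppose 2 ∉ W: no assignment then satisfies all the clues, so 2 ∈ W.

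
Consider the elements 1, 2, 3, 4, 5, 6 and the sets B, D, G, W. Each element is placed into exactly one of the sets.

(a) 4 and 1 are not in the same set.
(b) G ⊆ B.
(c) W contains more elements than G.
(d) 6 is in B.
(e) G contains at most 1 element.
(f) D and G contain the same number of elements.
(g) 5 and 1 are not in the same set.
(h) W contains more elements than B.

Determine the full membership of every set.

B = {1, 6}; D = {}; G = {}; W = {2, 3, 4, 5}

From (d): 6 ∈ B.
Suppose 1 ∉ B: no assignment then satisfies all the clues, so 1 ∈ B.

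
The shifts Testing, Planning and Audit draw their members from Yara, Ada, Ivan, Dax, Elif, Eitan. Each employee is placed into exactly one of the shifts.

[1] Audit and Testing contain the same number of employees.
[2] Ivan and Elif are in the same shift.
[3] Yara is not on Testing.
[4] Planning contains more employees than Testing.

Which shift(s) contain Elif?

Elif: Planning

From (3): Yara ∉ Testing.
Suppose Elif ∈ Testing: no assignment then satisfies all the clues, so Elif ∉ Testing.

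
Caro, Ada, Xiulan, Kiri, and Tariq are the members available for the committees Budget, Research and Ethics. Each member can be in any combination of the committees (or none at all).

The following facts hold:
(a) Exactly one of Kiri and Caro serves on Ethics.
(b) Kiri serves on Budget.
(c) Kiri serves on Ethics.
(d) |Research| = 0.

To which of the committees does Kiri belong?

Kiri: Budget, Ethics

From (b): Kiri ∈ Budget.
From (c): Kiri ∈ Ethics.
(a) (exactly one): Caro ∉ Ethics.
(d): Research already has 0, so the rest are out.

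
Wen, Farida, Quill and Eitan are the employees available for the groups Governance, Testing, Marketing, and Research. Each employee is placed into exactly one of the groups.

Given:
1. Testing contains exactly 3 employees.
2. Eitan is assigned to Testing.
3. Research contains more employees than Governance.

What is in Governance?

Governance = {}

From (2): Eitan ∈ Testing.
Suppose Wen ∈ Governance: no assignment then satisfies all the clues, so Wen ∉ Governance.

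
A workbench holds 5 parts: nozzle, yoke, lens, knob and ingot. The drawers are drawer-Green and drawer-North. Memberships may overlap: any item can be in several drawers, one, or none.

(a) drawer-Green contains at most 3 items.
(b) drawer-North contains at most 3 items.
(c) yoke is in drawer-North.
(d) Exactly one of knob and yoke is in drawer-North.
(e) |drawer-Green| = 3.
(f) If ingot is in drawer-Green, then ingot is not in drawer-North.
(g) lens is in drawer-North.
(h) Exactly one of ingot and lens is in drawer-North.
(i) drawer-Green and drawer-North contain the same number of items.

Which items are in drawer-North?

drawer-North = {lens, nozzle, yoke}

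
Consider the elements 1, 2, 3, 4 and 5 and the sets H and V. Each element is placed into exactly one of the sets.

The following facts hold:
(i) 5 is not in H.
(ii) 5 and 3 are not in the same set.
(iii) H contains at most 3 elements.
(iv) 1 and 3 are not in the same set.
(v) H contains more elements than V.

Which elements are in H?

H = {2, 3, 4}

From (i): 5 ∉ H.
Only one set left: 5 ∈ V.
(ii): 3 ∉ V.
Only one set left: 3 ∈ H.
(iv): 1 ∉ H.
Only one set left: 1 ∈ V.
Suppose 2 ∉ H: no assignment then satisfies all the clues, so 2 ∈ H.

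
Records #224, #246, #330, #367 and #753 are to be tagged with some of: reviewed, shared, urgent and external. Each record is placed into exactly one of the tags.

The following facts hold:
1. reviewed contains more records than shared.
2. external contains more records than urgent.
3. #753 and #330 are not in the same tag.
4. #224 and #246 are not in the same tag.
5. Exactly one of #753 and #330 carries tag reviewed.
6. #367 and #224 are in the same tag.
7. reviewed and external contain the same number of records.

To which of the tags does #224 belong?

#224: external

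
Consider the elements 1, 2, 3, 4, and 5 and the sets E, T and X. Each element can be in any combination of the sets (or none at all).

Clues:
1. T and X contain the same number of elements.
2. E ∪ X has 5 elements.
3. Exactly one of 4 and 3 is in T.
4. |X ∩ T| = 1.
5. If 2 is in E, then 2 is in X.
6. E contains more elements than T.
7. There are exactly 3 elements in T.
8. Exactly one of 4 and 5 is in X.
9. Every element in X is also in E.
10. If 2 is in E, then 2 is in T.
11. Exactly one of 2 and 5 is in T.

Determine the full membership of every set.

E = {1, 2, 3, 4, 5}; T = {1, 2, 4}; X = {2, 3, 5}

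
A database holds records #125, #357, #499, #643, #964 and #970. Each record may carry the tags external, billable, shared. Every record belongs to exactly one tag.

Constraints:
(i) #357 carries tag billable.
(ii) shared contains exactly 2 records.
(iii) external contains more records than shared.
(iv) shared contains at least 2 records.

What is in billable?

From (i): #357 ∈ billable.
Suppose #125 ∈ billable: no assignment then satisfies all the clues, so #125 ∉ billable.

billable = {#357}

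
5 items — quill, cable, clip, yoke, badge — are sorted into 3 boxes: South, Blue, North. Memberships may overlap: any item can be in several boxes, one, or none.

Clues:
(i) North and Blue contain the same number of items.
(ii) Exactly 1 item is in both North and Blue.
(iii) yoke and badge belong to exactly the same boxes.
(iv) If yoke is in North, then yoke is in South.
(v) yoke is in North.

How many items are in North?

3

From (v): yoke ∈ North.
(iii): badge matches yoke: badge ∈ North.
(iv): yoke ∈ South.
(iii): badge matches yoke: badge ∈ South.
Suppose quill ∉ Blue: no assignment then satisfies all the clues, so quill ∈ Blue.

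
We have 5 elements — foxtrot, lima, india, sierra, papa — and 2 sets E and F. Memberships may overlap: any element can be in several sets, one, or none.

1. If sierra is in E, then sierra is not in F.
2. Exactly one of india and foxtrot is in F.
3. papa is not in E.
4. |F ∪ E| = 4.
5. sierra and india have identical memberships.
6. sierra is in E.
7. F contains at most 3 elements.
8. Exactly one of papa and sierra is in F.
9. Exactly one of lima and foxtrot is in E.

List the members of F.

From (3): papa ∉ E.
From (6): sierra ∈ E.
(1): sierra ∉ F.
(5): india matches sierra: india ∈ E.
(5): india matches sierra: india ∉ F.
(8) (exactly one): papa ∈ F.
(2) (exactly one): foxtrot ∈ F.
Suppose lima ∈ F: no assignment then satisfies all the clues, so lima ∉ F.

F = {foxtrot, papa}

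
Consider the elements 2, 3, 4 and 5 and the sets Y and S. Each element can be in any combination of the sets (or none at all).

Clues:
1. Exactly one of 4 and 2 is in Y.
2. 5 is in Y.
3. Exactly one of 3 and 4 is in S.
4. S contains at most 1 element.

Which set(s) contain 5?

From (2): 5 ∈ Y.
Suppose 5 ∈ S: no assignment then satisfies all the clues, so 5 ∉ S.

5: Y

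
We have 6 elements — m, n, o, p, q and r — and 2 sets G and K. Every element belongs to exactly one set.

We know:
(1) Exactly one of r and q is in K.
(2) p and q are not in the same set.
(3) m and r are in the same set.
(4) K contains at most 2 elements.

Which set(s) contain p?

p: G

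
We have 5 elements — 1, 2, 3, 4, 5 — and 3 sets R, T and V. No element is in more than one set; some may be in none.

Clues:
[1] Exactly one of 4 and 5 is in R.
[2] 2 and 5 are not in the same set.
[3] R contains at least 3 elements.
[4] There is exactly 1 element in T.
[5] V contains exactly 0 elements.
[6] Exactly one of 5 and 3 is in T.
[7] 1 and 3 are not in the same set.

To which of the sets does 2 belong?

2: R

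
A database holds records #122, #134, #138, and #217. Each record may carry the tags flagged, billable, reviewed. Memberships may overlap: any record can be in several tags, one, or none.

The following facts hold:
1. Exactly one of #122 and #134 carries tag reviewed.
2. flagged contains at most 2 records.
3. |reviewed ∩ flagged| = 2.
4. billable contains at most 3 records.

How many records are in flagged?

2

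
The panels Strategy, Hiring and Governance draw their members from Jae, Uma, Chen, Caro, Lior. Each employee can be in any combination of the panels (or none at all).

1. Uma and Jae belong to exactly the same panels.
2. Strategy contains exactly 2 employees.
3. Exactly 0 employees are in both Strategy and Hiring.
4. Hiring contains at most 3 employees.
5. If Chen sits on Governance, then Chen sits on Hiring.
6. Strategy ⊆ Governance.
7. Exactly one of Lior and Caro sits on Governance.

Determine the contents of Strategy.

Strategy = {Jae, Uma}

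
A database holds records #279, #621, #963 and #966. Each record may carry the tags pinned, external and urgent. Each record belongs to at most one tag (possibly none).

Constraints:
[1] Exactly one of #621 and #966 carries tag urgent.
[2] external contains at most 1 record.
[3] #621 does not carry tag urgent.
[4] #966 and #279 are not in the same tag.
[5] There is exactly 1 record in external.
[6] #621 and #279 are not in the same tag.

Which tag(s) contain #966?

#966: urgent

From (3): #621 ∉ urgent.
(1) (exactly one): #966 ∈ urgent.
(4): #279 ∉ urgent.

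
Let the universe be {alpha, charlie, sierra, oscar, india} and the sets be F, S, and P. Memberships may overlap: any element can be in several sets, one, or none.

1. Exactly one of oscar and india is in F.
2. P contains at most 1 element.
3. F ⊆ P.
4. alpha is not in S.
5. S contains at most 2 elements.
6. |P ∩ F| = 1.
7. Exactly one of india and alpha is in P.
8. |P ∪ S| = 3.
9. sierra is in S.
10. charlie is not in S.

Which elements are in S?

S = {oscar, sierra}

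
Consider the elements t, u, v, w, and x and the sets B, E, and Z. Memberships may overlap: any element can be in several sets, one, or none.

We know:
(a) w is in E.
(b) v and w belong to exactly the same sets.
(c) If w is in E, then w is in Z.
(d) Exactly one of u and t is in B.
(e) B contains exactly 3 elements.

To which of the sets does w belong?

From (a): w ∈ E.
(b): v matches w: v ∈ E.
(c): w ∈ Z.
(b): v matches w: v ∈ Z.
Suppose w ∉ B: no assignment then satisfies all the clues, so w ∈ B.

w: B, E, Z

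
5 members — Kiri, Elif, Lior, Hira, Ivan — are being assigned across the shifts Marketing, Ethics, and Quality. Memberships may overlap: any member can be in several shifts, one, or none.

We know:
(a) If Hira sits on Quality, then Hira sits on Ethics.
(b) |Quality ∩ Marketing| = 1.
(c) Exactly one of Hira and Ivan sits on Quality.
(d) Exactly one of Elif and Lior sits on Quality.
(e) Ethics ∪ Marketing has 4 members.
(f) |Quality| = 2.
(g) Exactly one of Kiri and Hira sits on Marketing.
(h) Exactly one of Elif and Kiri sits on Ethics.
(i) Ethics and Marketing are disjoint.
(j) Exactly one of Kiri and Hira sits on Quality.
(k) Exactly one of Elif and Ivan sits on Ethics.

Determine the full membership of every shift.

Marketing = {Kiri, Lior}; Ethics = {Elif, Hira}; Quality = {Hira, Lior}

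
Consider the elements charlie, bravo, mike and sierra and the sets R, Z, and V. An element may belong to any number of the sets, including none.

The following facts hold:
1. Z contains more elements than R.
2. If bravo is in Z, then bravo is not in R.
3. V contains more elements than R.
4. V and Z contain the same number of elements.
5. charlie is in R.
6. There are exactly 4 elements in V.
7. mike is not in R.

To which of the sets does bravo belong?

bravo: V, Z

From (5): charlie ∈ R.
From (7): mike ∉ R.
(6): only 4 candidates remain for V, so all are in.
Suppose bravo ∈ R: no assignment then satisfies all the clues, so bravo ∉ R.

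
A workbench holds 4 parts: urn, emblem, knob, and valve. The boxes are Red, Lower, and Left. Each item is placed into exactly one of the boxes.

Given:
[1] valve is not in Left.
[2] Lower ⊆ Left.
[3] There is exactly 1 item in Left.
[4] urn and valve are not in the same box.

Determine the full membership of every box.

Red = {emblem, knob, valve}; Lower = {}; Left = {urn}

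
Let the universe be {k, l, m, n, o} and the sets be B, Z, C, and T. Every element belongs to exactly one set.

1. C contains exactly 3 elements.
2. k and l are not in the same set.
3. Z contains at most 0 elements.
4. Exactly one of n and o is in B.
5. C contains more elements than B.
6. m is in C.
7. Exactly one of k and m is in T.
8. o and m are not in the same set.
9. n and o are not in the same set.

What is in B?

B = {o}

From (6): m ∈ C.
(3): Z already has 0, so the rest are out.
(7) (exactly one): k ∈ T.
(8): o ∉ C.
(1): only 3 candidates remain for C, so all are in.
(4) (exactly one): o ∈ B.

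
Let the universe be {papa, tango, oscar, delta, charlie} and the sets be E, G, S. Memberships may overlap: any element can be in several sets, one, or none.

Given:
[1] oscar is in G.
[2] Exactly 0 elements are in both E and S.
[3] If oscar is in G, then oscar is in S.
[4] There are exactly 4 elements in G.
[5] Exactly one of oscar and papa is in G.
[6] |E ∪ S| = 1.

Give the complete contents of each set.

E = {}; G = {charlie, delta, oscar, tango}; S = {oscar}

From (1): oscar ∈ G.
(3): oscar ∈ S.
(5) (exactly one): papa ∉ G.
(4): only 4 candidates remain for G, so all are in.
Suppose papa ∈ E: no assignment then satisfies all the clues, so papa ∉ E.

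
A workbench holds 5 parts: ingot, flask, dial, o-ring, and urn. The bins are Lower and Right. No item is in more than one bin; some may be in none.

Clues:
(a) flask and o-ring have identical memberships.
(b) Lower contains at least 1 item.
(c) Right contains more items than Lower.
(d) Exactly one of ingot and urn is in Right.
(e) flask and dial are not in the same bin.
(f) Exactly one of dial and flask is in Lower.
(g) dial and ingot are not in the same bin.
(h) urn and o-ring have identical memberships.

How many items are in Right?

3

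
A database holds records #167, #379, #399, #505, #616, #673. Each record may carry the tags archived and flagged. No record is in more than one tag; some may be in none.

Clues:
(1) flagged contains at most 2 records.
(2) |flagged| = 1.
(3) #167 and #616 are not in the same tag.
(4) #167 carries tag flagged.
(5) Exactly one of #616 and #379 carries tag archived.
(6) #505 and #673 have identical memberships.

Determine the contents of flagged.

From (4): #167 ∈ flagged.
(2): flagged already has 1, so the rest are out.

flagged = {#167}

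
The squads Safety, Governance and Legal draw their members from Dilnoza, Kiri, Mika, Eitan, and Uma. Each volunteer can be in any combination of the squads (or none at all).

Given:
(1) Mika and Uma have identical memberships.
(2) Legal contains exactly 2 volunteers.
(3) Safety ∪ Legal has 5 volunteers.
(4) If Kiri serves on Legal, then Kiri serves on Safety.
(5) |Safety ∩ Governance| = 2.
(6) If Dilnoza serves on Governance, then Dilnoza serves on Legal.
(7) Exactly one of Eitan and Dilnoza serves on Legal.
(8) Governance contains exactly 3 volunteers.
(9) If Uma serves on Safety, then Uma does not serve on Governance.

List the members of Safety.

Safety = {Eitan, Kiri, Mika, Uma}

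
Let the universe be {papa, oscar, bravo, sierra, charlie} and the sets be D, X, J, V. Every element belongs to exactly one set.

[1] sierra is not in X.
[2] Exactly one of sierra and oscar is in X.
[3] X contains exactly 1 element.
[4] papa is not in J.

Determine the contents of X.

X = {oscar}

From (1): sierra ∉ X.
From (4): papa ∉ J.
(2) (exactly one): oscar ∈ X.
(3): X already has 1, so the rest are out.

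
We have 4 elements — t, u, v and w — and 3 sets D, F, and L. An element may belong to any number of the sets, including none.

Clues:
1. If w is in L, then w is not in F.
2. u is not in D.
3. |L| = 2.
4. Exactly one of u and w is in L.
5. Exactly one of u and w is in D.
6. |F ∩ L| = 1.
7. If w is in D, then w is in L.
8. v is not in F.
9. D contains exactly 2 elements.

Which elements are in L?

L = {t, w}

From (2): u ∉ D.
From (8): v ∉ F.
(5) (exactly one): w ∈ D.
(7): w ∈ L.
(1): w ∉ F.
(4) (exactly one): u ∉ L.
Suppose t ∉ L: no assignment then satisfies all the clues, so t ∈ L.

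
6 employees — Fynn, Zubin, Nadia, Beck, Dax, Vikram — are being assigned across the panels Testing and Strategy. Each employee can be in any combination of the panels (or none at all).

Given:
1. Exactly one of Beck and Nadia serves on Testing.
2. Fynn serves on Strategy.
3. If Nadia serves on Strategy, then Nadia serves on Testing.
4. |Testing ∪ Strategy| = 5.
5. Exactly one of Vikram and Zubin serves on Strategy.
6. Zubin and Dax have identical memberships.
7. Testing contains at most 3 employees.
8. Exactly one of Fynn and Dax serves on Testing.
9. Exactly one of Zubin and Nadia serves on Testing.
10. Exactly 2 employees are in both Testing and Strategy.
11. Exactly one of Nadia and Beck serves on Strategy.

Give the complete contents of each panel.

Testing = {Fynn, Nadia, Vikram}; Strategy = {Dax, Fynn, Nadia, Zubin}

From (2): Fynn ∈ Strategy.
Suppose Fynn ∉ Testing: no assignment then satisfies all the clues, so Fynn ∈ Testing.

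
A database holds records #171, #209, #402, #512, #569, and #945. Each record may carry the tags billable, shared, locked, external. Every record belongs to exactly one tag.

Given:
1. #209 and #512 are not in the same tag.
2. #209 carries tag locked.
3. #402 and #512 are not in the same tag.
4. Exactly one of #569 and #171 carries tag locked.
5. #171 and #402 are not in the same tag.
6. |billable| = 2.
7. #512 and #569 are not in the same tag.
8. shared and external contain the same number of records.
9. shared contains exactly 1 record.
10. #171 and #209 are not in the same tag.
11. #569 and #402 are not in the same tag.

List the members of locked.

From (2): #209 ∈ locked.
(1): #512 ∉ locked.
(10): #171 ∉ locked.
(4) (exactly one): #569 ∈ locked.
(11): #402 ∉ locked.
Suppose #945 ∈ locked: no assignment then satisfies all the clues, so #945 ∉ locked.

locked = {#209, #569}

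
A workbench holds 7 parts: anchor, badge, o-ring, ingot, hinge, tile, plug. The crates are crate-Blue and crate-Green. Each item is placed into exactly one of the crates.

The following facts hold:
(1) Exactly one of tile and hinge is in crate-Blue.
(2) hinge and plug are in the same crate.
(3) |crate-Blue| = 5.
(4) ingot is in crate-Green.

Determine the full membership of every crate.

crate-Blue = {anchor, badge, hinge, o-ring, plug}; crate-Green = {ingot, tile}

From (4): ingot ∈ crate-Green.
Suppose anchor ∉ crate-Blue: no assignment then satisfies all the clues, so anchor ∈ crate-Blue.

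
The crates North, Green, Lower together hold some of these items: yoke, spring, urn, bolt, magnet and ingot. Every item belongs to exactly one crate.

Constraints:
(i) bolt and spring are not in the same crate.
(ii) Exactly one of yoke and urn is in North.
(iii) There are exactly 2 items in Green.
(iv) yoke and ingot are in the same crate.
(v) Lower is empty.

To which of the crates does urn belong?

urn: Green

(v): Lower already has 0, so the rest are out.
Suppose urn ∈ North: no assignment then satisfies all the clues, so urn ∉ North.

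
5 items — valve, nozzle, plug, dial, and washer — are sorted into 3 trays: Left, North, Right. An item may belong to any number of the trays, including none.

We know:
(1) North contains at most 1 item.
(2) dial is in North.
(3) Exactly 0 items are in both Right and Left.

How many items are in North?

1

From (2): dial ∈ North.
(1): North already has 1, so the rest are out.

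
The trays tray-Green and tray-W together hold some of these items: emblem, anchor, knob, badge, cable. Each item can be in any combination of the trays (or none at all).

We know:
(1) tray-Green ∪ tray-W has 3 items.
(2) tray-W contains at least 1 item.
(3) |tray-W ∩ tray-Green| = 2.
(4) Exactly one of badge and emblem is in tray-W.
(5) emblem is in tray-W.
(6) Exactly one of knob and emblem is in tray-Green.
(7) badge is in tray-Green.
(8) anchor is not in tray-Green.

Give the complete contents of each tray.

From (5): emblem ∈ tray-W.
From (7): badge ∈ tray-Green.
From (8): anchor ∉ tray-Green.
(4) (exactly one): badge ∉ tray-W.
Suppose emblem ∉ tray-Green: no assignment then satisfies all the clues, so emblem ∈ tray-Green.

tray-Green = {badge, cable, emblem}; tray-W = {cable, emblem}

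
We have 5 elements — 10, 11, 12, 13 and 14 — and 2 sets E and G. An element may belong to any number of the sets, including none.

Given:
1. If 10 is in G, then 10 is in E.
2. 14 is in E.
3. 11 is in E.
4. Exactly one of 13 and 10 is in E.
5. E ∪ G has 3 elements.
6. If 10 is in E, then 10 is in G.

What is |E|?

3

From (2): 14 ∈ E.
From (3): 11 ∈ E.
Suppose 12 ∈ E: no assignment then satisfies all the clues, so 12 ∉ E.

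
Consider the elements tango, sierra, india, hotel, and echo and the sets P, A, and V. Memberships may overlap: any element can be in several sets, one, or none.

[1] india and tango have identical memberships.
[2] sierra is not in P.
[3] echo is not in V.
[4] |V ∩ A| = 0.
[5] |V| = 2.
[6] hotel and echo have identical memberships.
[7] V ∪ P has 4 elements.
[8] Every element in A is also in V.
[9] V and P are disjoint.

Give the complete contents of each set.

P = {echo, hotel}; A = {}; V = {india, tango}

From (2): sierra ∉ P.
From (3): echo ∉ V.
(6): hotel matches echo: hotel ∉ V.
(8) contrapositive: hotel ∉ A.
(8) contrapositive: echo ∉ A.
Suppose tango ∈ P: no assignment then satisfies all the clues, so tango ∉ P.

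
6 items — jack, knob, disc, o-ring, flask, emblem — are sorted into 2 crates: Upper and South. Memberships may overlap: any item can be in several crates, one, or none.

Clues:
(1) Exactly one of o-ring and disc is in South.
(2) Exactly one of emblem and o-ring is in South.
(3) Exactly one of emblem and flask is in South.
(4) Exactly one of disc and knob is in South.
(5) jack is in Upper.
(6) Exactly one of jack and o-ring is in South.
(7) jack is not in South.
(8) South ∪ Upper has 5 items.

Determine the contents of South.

From (5): jack ∈ Upper.
From (7): jack ∉ South.
(6) (exactly one): o-ring ∈ South.
(1) (exactly one): disc ∉ South.
(2) (exactly one): emblem ∉ South.
(3) (exactly one): flask ∈ South.
(4) (exactly one): knob ∈ South.

South = {flask, knob, o-ring}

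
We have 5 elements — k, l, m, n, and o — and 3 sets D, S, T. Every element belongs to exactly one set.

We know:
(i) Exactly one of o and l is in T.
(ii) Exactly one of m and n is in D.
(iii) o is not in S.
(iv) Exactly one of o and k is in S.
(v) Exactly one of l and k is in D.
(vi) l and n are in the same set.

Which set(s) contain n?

From (iii): o ∉ S.
(iv) (exactly one): k ∈ S.
(v) (exactly one): l ∈ D.
(vi): n matches l: n ∈ D.
(i) (exactly one): o ∈ T.
(ii) (exactly one): m ∉ D.

n: D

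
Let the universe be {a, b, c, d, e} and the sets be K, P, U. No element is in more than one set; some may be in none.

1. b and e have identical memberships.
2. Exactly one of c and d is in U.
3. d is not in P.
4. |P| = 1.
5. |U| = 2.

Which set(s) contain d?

d: U

From (3): d ∉ P.
Suppose d ∈ K: no assignment then satisfies all the clues, so d ∉ K.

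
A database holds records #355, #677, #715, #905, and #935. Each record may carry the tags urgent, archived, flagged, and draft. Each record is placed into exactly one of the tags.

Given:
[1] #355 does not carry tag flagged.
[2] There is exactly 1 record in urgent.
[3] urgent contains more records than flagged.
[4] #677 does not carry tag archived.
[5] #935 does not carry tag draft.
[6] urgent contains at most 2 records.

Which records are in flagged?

flagged = {}

From (1): #355 ∉ flagged.
From (4): #677 ∉ archived.
From (5): #935 ∉ draft.
Suppose #677 ∈ flagged: no assignment then satisfies all the clues, so #677 ∉ flagged.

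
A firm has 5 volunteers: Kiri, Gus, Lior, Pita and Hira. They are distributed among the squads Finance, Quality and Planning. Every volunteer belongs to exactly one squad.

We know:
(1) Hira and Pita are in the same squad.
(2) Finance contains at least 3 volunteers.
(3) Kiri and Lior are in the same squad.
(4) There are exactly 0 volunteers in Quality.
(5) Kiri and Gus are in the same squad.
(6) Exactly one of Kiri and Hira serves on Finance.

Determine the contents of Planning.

Planning = {Hira, Pita}

(4): Quality already has 0, so the rest are out.
Suppose Kiri ∈ Planning: no assignment then satisfies all the clues, so Kiri ∉ Planning.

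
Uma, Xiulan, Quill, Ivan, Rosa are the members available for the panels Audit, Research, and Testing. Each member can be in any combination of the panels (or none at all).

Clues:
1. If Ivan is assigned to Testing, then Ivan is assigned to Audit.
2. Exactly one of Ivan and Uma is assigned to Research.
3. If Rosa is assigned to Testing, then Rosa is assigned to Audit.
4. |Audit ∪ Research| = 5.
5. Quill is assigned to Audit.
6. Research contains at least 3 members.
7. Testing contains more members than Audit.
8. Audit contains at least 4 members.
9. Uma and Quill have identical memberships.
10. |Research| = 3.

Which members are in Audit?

From (5): Quill ∈ Audit.
(9): Uma matches Quill: Uma ∈ Audit.
Suppose Xiulan ∈ Audit: no assignment then satisfies all the clues, so Xiulan ∉ Audit.

Audit = {Ivan, Quill, Rosa, Uma}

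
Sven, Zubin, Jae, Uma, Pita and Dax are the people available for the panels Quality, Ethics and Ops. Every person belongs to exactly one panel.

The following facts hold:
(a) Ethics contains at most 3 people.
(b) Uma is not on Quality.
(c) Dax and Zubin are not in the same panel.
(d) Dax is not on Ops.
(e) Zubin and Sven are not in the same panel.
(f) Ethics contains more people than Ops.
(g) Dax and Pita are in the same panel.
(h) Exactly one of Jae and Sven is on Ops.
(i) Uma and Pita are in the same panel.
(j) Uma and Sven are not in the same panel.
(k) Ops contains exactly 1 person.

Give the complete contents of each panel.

Quality = {Jae, Zubin}; Ethics = {Dax, Pita, Uma}; Ops = {Sven}

From (b): Uma ∉ Quality.
From (d): Dax ∉ Ops.
(g): Pita matches Dax: Pita ∉ Ops.
(i): Pita matches Uma: Pita ∉ Quality.
(i): Uma matches Pita: Uma ∉ Ops.
Only one panel left: Uma ∈ Ethics.
Only one panel left: Pita ∈ Ethics.
(g): Dax matches Pita: Dax ∉ Quality.
(g): Dax matches Pita: Dax ∈ Ethics.
(j): Sven ∉ Ethics.
(a): Ethics already has 3, so the rest are out.
Suppose Sven ∈ Quality: no assignment then satisfies all the clues, so Sven ∉ Quality.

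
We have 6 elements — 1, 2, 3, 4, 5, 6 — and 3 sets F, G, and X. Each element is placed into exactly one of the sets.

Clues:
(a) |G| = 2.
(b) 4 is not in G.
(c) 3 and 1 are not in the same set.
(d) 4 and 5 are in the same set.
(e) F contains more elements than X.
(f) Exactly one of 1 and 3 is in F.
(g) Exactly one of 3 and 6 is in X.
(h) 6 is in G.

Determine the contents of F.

F = {1, 4, 5}

From (b): 4 ∉ G.
From (h): 6 ∈ G.
(d): 5 matches 4: 5 ∉ G.
(g) (exactly one): 3 ∈ X.
(c): 1 ∉ X.
(f) (exactly one): 1 ∈ F.
(a): only 2 candidates remain for G, so all are in.
Suppose 4 ∉ F: no assignment then satisfies all the clues, so 4 ∈ F.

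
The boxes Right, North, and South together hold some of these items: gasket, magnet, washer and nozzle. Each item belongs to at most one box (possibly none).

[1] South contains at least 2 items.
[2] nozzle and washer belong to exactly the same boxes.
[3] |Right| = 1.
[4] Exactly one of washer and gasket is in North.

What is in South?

South = {nozzle, washer}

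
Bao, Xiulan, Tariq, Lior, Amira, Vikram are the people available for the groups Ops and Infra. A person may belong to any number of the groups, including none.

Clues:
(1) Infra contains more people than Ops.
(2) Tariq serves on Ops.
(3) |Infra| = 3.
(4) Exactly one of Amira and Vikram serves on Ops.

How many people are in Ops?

2

From (2): Tariq ∈ Ops.
Suppose Bao ∈ Ops: no assignment then satisfies all the clues, so Bao ∉ Ops.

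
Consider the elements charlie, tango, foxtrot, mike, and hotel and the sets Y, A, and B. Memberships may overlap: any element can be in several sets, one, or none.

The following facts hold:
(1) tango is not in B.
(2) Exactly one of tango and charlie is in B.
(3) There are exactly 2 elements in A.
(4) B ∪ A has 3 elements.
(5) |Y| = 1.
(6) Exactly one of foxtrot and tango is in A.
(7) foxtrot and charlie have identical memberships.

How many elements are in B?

3

From (1): tango ∉ B.
(2) (exactly one): charlie ∈ B.
(7): foxtrot matches charlie: foxtrot ∈ B.
Suppose charlie ∈ Y: no assignment then satisfies all the clues, so charlie ∉ Y.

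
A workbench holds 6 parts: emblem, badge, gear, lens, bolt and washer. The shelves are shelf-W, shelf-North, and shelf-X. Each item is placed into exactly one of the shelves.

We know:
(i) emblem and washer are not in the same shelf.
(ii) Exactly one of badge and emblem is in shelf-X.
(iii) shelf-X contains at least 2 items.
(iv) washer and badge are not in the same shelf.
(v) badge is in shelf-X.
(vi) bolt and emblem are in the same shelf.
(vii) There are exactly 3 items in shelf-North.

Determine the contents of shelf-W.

shelf-W = {washer}

From (v): badge ∈ shelf-X.
(ii) (exactly one): emblem ∉ shelf-X.
(iv): washer ∉ shelf-X.
(vi): bolt matches emblem: bolt ∉ shelf-X.
Suppose emblem ∈ shelf-W: no assignment then satisfies all the clues, so emblem ∉ shelf-W.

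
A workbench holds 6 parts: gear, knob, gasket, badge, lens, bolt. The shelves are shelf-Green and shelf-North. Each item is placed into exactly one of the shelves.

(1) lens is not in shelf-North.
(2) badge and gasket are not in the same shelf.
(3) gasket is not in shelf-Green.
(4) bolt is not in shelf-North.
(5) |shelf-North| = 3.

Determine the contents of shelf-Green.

From (1): lens ∉ shelf-North.
From (3): gasket ∉ shelf-Green.
From (4): bolt ∉ shelf-North.
Only one shelf left: gasket ∈ shelf-North.
Only one shelf left: lens ∈ shelf-Green.
Only one shelf left: bolt ∈ shelf-Green.
(2): badge ∉ shelf-North.
(5): only 3 candidates remain for shelf-North, so all are in.
Only one shelf left: badge ∈ shelf-Green.

shelf-Green = {badge, bolt, lens}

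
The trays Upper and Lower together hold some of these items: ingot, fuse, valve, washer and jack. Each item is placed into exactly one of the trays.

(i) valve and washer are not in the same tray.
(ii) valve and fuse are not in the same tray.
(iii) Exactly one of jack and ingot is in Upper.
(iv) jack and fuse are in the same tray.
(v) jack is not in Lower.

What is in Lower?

From (v): jack ∉ Lower.
(iv): fuse matches jack: fuse ∉ Lower.
Only one tray left: fuse ∈ Upper.
Only one tray left: jack ∈ Upper.
(ii): valve ∉ Upper.
(iii) (exactly one): ingot ∉ Upper.
Only one tray left: ingot ∈ Lower.
Only one tray left: valve ∈ Lower.
(i): washer ∉ Lower.
Only one tray left: washer ∈ Upper.

Lower = {ingot, valve}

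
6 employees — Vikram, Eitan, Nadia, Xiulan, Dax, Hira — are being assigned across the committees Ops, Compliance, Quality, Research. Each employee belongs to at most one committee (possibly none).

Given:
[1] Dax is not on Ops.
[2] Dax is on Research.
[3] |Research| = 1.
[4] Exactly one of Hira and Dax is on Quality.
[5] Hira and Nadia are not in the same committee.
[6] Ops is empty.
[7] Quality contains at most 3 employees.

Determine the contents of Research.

From (1): Dax ∉ Ops.
From (2): Dax ∈ Research.
(3): Research already has 1, so the rest are out.
(4) (exactly one): Hira ∈ Quality.
(5): Nadia ∉ Quality.
(6): Ops already has 0, so the rest are out.

Research = {Dax}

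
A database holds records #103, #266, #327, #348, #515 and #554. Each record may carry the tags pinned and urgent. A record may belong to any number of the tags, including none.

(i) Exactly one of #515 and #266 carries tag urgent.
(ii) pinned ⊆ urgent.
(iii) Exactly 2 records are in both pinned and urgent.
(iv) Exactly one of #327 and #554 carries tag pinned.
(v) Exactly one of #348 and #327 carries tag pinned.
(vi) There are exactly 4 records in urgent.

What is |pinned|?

2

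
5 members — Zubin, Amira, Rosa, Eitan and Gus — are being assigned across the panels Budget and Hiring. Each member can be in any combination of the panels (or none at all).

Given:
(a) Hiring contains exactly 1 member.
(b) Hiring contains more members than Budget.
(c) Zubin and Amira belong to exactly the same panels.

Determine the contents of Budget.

Budget = {}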